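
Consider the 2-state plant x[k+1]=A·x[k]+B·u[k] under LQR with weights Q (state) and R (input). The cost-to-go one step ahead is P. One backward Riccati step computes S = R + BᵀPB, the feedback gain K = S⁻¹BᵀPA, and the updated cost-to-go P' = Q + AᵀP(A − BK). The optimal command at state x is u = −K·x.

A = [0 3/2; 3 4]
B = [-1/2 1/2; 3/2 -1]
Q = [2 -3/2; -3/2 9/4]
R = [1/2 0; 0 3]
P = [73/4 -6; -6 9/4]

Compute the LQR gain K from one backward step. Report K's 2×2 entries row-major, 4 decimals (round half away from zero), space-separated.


BᵀP = [-18.1250 6.3750; 15.1250 -5.2500]
S = R + BᵀPB = [1/2 0; 0 3] + [18.6250 -15.4375; -15.4375 12.8125] = [19.1250 -15.4375; -15.4375 15.8125]
BᵀPA = [19.1250 -1.6875; -15.7500 1.6875]
K = S⁻¹·BᵀPA = [0.9247 -0.0099; -0.0932 0.0971]
A−BK = [0.5090 1.4465; 1.5197 4.1119]
AᵀP(A−BK) = [1.0959 1.7178; 1.7178 4.8820]
P' = Q + AᵀP(A−BK) = [3.0959 0.2178; 0.2178 7.1320]
tr(P') = 10.2279

0.9247 -0.0099 -0.0932 0.0971


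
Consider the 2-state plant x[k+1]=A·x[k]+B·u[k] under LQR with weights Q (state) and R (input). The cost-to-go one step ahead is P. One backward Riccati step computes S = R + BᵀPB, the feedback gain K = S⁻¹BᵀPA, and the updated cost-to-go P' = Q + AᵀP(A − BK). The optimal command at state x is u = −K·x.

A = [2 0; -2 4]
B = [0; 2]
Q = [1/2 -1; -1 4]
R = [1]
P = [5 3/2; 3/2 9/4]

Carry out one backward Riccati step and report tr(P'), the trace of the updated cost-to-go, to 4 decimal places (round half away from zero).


BᵀP = [3.0000 4.5000]
S = R + BᵀPB = [1] + [9.0000] = [10.0000]
BᵀPA = [-3.0000 18.0000]
K = S⁻¹·BᵀPA = [-0.3000 1.8000]
A−BK = [2.0000 0.0000; -1.4000 0.4000]
AᵀP(A−BK) = [16.1000 -0.6000; -0.6000 3.6000]
P' = Q + AᵀP(A−BK) = [16.6000 -1.6000; -1.6000 7.6000]
tr(P') = 24.2000

24.2000


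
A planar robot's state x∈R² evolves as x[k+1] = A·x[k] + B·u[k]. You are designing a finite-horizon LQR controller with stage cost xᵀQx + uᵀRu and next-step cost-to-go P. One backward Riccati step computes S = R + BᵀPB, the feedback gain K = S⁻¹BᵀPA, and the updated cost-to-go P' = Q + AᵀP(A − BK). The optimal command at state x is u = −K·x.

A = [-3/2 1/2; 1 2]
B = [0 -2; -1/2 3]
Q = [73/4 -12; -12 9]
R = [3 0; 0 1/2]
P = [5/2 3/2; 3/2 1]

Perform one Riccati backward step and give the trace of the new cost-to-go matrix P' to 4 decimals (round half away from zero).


BᵀP = [-0.7500 -0.5000; -0.5000 0.0000]
S = R + BᵀPB = [3 0; 0 1/2] + [0.2500 0.0000; 0.0000 1.0000] = [3.2500 0.0000; 0.0000 1.5000]
BᵀPA = [0.6250 -1.3750; 0.7500 -0.2500]
K = S⁻¹·BᵀPA = [0.1923 -0.4231; 0.5000 -0.1667]
A−BK = [-0.5000 0.1667; -0.4038 2.2885]
AᵀP(A−BK) = [1.6298 -3.2356; -3.2356 7.0016]
P' = Q + AᵀP(A−BK) = [19.8798 -15.2356; -15.2356 16.0016]
tr(P') = 35.8814

35.8814


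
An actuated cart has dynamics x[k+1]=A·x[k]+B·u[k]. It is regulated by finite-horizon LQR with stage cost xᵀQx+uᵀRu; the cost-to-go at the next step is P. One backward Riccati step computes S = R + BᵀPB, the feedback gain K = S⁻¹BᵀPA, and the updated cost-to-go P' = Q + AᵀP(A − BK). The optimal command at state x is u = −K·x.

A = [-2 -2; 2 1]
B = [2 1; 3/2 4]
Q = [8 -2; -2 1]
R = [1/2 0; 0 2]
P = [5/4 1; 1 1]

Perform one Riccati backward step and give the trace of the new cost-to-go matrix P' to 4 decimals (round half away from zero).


BᵀP = [4.0000 3.5000; 5.2500 5.0000]
S = R + BᵀPB = [1/2 0; 0 2] + [13.2500 18.0000; 18.0000 25.2500] = [13.7500 18.0000; 18.0000 27.2500]
BᵀPA = [-1.0000 -4.5000; -0.5000 -5.5000]
K = S⁻¹·BᵀPA = [-0.3600 -0.4661; 0.2195 0.1060]
A−BK = [-1.4994 -1.1739; 1.6621 1.2750]
AᵀP(A−BK) = [0.7497 0.5869; 0.5869 0.4858]
P' = Q + AᵀP(A−BK) = [8.7497 -1.4131; -1.4131 1.4858]
tr(P') = 10.2355

10.2355


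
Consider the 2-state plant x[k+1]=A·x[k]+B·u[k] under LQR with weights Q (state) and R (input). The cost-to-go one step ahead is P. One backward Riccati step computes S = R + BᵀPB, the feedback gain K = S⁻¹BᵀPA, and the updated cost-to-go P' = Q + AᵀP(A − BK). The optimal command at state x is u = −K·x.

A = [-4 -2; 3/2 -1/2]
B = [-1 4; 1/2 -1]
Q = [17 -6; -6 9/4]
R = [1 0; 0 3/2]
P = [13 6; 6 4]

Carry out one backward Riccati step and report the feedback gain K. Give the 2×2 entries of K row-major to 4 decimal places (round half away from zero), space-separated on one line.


0.4289 -0.1602 -0.8372 -0.6512

BᵀP = [-10.0000 -4.0000; 46.0000 20.0000]
S = R + BᵀPB = [1 0; 0 3/2] + [8.0000 -36.0000; -36.0000 164.0000] = [9.0000 -36.0000; -36.0000 165.5000]
BᵀPA = [34.0000 22.0000; -154.0000 -102.0000]
K = S⁻¹·BᵀPA = [0.4289 -0.1602; -0.8372 -0.6512]
A−BK = [-0.2222 0.4444; 0.4483 -1.0711]
AᵀP(A−BK) = [1.4858 0.1680; 0.1680 2.1059]
P' = Q + AᵀP(A−BK) = [18.4858 -5.8320; -5.8320 4.3559]
tr(P') = 22.8417


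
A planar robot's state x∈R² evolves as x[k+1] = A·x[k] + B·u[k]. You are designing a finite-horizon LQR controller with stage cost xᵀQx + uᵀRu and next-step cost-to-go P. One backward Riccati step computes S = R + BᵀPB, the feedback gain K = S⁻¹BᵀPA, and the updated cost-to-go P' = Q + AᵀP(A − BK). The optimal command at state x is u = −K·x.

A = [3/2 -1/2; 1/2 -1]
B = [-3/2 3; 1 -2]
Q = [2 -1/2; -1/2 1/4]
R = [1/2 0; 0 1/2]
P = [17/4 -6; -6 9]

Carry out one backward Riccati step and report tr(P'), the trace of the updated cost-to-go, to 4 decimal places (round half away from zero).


BᵀP = [-12.3750 18.0000; 24.7500 -36.0000]
S = R + BᵀPB = [1/2 0; 0 1/2] + [36.5625 -73.1250; -73.1250 146.2500] = [37.0625 -73.1250; -73.1250 146.7500]
BᵀPA = [-9.5625 -11.8125; 19.1250 23.6250]
K = S⁻¹·BᵀPA = [-0.0522 -0.0644; 0.1043 0.1289]
A−BK = [1.1088 -0.9833; 0.7608 -0.6778]
AᵀP(A−BK) = [0.3184 -0.2685; -0.2685 0.2566]
P' = Q + AᵀP(A−BK) = [2.3184 -0.7685; -0.7685 0.5066]
tr(P') = 2.8249

2.8249


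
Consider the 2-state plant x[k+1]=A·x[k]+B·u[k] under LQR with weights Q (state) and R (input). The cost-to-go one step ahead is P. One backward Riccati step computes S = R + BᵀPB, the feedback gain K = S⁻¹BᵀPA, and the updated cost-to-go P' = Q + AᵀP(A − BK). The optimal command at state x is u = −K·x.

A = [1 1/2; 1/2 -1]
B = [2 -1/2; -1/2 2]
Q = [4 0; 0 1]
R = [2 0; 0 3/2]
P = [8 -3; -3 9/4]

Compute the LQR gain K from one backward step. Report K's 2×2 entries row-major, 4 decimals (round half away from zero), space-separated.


0.4374 0.1838 0.1654 -0.3661

BᵀP = [17.5000 -7.1250; -10.0000 6.0000]
S = R + BᵀPB = [2 0; 0 3/2] + [38.5625 -23.0000; -23.0000 17.0000] = [40.5625 -23.0000; -23.0000 18.5000]
BᵀPA = [13.9375 15.8750; -7.0000 -11.0000]
K = S⁻¹·BᵀPA = [0.4374 0.1838; 0.1654 -0.3661]
A−BK = [0.2079 -0.0506; 0.3879 -0.1759]
AᵀP(A−BK) = [0.6241 0.0008; 0.0008 0.3053]
P' = Q + AᵀP(A−BK) = [4.6241 0.0008; 0.0008 1.3053]
tr(P') = 5.9294


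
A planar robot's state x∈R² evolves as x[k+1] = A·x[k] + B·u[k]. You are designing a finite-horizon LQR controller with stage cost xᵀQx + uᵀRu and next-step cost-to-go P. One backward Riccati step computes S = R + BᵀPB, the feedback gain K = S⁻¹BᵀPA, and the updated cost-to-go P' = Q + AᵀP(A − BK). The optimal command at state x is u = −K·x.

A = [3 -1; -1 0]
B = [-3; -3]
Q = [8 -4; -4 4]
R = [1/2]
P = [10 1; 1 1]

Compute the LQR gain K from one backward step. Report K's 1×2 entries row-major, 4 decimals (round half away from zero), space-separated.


-0.7915 0.2809

BᵀP = [-33.0000 -6.0000]
S = R + BᵀPB = [1/2] + [117.0000] = [117.5000]
BᵀPA = [-93.0000 33.0000]
K = S⁻¹·BᵀPA = [-0.7915 0.2809]
A−BK = [0.6255 -0.1574; -3.3745 0.8426]
AᵀP(A−BK) = [11.3915 -2.8809; -2.8809 0.7319]
P' = Q + AᵀP(A−BK) = [19.3915 -6.8809; -6.8809 4.7319]
tr(P') = 24.1234


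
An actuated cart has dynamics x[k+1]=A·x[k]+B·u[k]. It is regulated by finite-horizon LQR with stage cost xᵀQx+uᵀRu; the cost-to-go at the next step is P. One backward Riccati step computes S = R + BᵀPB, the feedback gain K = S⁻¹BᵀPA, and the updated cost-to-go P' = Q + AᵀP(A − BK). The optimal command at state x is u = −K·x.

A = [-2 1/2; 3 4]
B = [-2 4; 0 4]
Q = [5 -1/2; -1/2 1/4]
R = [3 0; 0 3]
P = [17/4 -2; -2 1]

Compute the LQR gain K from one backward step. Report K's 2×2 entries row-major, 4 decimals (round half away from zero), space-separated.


0.9338 0.4651 -0.5735 -0.1360

BᵀP = [-8.5000 4.0000; 9.0000 -4.0000]
S = R + BᵀPB = [3 0; 0 3] + [17.0000 -18.0000; -18.0000 20.0000] = [20.0000 -18.0000; -18.0000 23.0000]
BᵀPA = [29.0000 11.7500; -30.0000 -11.5000]
K = S⁻¹·BᵀPA = [0.9338 0.4651; -0.5735 -0.1360]
A−BK = [2.1618 1.9743; 5.2941 4.5441]
AᵀP(A−BK) = [5.7132 3.1820; 3.1820 2.0335]
P' = Q + AᵀP(A−BK) = [10.7132 2.6820; 2.6820 2.2835]
tr(P') = 12.9968


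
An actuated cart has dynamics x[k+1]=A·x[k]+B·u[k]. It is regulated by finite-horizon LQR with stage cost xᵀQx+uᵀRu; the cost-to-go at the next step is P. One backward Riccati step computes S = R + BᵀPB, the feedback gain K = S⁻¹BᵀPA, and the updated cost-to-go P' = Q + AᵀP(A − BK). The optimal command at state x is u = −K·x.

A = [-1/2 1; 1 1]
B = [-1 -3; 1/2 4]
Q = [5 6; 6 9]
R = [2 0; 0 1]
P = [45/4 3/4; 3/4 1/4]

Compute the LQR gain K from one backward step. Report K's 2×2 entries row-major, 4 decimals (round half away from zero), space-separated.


-0.0040 -0.2530 0.1614 -0.2763

BᵀP = [-10.8750 -0.6250; -30.7500 -1.2500]
S = R + BᵀPB = [2 0; 0 1] + [10.5625 30.1250; 30.1250 87.2500] = [12.5625 30.1250; 30.1250 88.2500]
BᵀPA = [4.8125 -11.5000; 14.1250 -32.0000]
K = S⁻¹·BᵀPA = [-0.0040 -0.2530; 0.1614 -0.2763]
A−BK = [-0.0197 -0.0817; 0.3563 2.2315]
AᵀP(A−BK) = [0.0517 0.1195; 0.1195 1.2508]
P' = Q + AᵀP(A−BK) = [5.0517 6.1195; 6.1195 10.2508]
tr(P') = 15.3024


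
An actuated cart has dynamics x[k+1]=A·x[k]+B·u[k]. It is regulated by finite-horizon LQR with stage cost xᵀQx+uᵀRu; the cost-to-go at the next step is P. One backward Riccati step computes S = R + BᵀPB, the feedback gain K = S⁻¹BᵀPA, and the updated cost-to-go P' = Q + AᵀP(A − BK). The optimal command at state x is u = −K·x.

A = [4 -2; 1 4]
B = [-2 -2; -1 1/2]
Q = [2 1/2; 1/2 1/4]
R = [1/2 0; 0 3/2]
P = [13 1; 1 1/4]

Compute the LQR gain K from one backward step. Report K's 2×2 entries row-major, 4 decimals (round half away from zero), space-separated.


-1.4752 0.1553 -0.5018 0.6844

BᵀP = [-27.0000 -2.2500; -25.5000 -1.8750]
S = R + BᵀPB = [1/2 0; 0 3/2] + [56.2500 52.8750; 52.8750 50.0625] = [56.7500 52.8750; 52.8750 51.5625]
BᵀPA = [-110.2500 45.0000; -103.8750 43.5000]
K = S⁻¹·BᵀPA = [-1.4752 0.1553; -0.5018 0.6844]
A−BK = [0.0460 -0.3206; -0.2243 3.8131]
AᵀP(A−BK) = [1.4853 -0.7879; -0.7879 3.2408]
P' = Q + AᵀP(A−BK) = [3.4853 -0.2879; -0.2879 3.4908]
tr(P') = 6.9761


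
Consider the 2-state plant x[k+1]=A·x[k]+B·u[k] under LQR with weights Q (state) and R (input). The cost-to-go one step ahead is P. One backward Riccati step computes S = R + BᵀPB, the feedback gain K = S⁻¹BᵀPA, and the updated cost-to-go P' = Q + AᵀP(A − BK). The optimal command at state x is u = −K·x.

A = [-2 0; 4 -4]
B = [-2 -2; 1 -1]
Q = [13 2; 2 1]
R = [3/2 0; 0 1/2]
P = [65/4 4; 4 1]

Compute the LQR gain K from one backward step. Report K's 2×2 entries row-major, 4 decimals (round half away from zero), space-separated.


0.1604 0.0393 0.3241 0.4059

BᵀP = [-28.5000 -7.0000; -36.5000 -9.0000]
S = R + BᵀPB = [3/2 0; 0 1/2] + [50.0000 64.0000; 64.0000 82.0000] = [51.5000 64.0000; 64.0000 82.5000]
BᵀPA = [29.0000 28.0000; 37.0000 36.0000]
K = S⁻¹·BᵀPA = [0.1604 0.0393; 0.3241 0.4059]
A−BK = [-1.0311 0.8903; 4.1637 -3.6334]
AᵀP(A−BK) = [0.3584 -0.1571; -0.1571 0.2881]
P' = Q + AᵀP(A−BK) = [13.3584 1.8429; 1.8429 1.2881]
tr(P') = 14.6465


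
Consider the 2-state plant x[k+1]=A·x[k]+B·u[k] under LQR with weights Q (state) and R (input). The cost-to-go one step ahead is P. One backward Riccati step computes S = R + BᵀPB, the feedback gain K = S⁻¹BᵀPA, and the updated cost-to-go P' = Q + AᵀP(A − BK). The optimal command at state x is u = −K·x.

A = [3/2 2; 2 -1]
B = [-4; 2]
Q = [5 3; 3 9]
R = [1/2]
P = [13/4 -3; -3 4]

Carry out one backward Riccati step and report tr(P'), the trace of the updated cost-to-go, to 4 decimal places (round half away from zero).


BᵀP = [-19.0000 20.0000]
S = R + BᵀPB = [1/2] + [116.0000] = [116.5000]
BᵀPA = [11.5000 -58.0000]
K = S⁻¹·BᵀPA = [0.0987 -0.4979]
A−BK = [1.8948 0.0086; 1.8026 -0.0043]
AᵀP(A−BK) = [4.1773 -0.0247; -0.0247 0.1245]
P' = Q + AᵀP(A−BK) = [9.1773 2.9753; 2.9753 9.1245]
tr(P') = 18.3018

18.3018


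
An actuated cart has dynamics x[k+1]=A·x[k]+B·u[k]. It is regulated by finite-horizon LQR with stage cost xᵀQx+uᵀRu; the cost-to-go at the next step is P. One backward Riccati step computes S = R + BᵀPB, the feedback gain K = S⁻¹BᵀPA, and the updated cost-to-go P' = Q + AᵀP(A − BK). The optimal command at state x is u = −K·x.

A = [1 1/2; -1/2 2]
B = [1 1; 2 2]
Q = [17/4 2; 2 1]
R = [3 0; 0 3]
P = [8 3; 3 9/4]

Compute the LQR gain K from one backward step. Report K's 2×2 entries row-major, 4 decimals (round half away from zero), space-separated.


BᵀP = [14.0000 7.5000; 14.0000 7.5000]
S = R + BᵀPB = [3 0; 0 3] + [29.0000 29.0000; 29.0000 29.0000] = [32.0000 29.0000; 29.0000 32.0000]
BᵀPA = [10.2500 22.0000; 10.2500 22.0000]
K = S⁻¹·BᵀPA = [0.1680 0.3607; 0.1680 0.3607]
A−BK = [0.6639 -0.2213; -1.1721 0.5574]
AᵀP(A−BK) = [2.1178 -0.3934; -0.3934 1.1311]
P' = Q + AᵀP(A−BK) = [6.3678 1.6066; 1.6066 2.1311]
tr(P') = 8.4990

0.1680 0.3607 0.1680 0.3607


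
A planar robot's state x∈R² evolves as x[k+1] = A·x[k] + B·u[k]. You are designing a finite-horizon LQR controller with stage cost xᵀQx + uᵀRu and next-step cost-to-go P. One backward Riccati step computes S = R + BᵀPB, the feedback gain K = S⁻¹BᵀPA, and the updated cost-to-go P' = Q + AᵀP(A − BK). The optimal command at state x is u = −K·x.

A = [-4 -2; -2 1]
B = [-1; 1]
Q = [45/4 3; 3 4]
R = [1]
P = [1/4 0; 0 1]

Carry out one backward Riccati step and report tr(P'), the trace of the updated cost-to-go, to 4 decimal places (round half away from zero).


23.8056

BᵀP = [-0.2500 1.0000]
S = R + BᵀPB = [1] + [1.2500] = [2.2500]
BᵀPA = [-1.0000 1.5000]
K = S⁻¹·BᵀPA = [-0.4444 0.6667]
A−BK = [-4.4444 -1.3333; -1.5556 0.3333]
AᵀP(A−BK) = [7.5556 0.6667; 0.6667 1.0000]
P' = Q + AᵀP(A−BK) = [18.8056 3.6667; 3.6667 5.0000]
tr(P') = 23.8056


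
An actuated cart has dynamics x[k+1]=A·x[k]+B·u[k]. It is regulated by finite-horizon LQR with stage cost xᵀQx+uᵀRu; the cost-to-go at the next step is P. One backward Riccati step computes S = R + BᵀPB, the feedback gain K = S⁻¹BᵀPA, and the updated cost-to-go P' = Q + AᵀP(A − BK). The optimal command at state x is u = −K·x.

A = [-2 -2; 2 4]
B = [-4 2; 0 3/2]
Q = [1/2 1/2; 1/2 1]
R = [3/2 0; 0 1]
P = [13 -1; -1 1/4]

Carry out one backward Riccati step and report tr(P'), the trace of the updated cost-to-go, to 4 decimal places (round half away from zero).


5.6440

BᵀP = [-52.0000 4.0000; 24.5000 -1.6250]
S = R + BᵀPB = [3/2 0; 0 1] + [208.0000 -98.0000; -98.0000 46.5625] = [209.5000 -98.0000; -98.0000 47.5625]
BᵀPA = [112.0000 120.0000; -52.2500 -55.5000]
K = S⁻¹·BᵀPA = [0.5731 0.7451; 0.0822 0.3684]
A−BK = [0.1278 0.2437; 1.8767 3.4474]
AᵀP(A−BK) = [1.1125 1.7952; 1.7952 3.0315]
P' = Q + AᵀP(A−BK) = [1.6125 2.2952; 2.2952 4.0315]
tr(P') = 5.6440


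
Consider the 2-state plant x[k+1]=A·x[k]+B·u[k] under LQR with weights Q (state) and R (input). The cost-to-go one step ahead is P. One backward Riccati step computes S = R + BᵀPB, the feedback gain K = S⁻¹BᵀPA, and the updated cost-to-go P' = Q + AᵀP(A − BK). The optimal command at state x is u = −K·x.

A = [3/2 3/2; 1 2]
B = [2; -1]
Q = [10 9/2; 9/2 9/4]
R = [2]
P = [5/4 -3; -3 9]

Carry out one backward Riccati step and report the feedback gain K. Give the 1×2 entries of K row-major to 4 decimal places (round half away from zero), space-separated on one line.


BᵀP = [5.5000 -15.0000]
S = R + BᵀPB = [2] + [26.0000] = [28.0000]
BᵀPA = [-6.7500 -21.7500]
K = S⁻¹·BᵀPA = [-0.2411 -0.7768]
A−BK = [1.9821 3.0536; 0.7589 1.2232]
AᵀP(A−BK) = [1.1853 2.0692; 2.0692 3.9174]
P' = Q + AᵀP(A−BK) = [11.1853 6.5692; 6.5692 6.1674]
tr(P') = 17.3527

-0.2411 -0.7768


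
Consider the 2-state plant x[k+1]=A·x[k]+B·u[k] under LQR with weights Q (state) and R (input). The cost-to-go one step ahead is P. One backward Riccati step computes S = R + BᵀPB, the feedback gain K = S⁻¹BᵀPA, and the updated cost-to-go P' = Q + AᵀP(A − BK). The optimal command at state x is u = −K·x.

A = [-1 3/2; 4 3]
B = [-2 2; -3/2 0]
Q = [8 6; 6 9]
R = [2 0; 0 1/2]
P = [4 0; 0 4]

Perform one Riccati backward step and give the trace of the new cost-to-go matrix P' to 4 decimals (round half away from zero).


BᵀP = [-8.0000 -6.0000; 8.0000 0.0000]
S = R + BᵀPB = [2 0; 0 1/2] + [25.0000 -16.0000; -16.0000 16.0000] = [27.0000 -16.0000; -16.0000 16.5000]
BᵀPA = [-16.0000 -30.0000; -8.0000 12.0000]
K = S⁻¹·BᵀPA = [-2.0686 -1.5989; -2.4908 -0.8232]
A−BK = [-0.1557 -0.0515; 0.8971 0.6016]
AᵀP(A−BK) = [14.9763 9.8311; 9.8311 6.9103]
P' = Q + AᵀP(A−BK) = [22.9763 15.8311; 15.8311 15.9103]
tr(P') = 38.8865

38.8865


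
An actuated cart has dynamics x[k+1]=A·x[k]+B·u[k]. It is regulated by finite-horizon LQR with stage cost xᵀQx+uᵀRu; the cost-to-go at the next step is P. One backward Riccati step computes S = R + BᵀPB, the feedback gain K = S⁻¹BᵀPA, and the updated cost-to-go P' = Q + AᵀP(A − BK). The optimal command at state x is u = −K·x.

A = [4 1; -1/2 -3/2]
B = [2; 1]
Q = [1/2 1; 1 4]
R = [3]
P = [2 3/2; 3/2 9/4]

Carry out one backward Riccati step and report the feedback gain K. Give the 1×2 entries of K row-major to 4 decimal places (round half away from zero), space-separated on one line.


BᵀP = [5.5000 5.2500]
S = R + BᵀPB = [3] + [16.2500] = [19.2500]
BᵀPA = [19.3750 -2.3750]
K = S⁻¹·BᵀPA = [1.0065 -0.1234]
A−BK = [1.9870 1.2468; -1.5065 -1.3766]
AᵀP(A−BK) = [7.0617 2.3279; 2.3279 2.2695]
P' = Q + AᵀP(A−BK) = [7.5617 3.3279; 3.3279 6.2695]
tr(P') = 13.8312

1.0065 -0.1234


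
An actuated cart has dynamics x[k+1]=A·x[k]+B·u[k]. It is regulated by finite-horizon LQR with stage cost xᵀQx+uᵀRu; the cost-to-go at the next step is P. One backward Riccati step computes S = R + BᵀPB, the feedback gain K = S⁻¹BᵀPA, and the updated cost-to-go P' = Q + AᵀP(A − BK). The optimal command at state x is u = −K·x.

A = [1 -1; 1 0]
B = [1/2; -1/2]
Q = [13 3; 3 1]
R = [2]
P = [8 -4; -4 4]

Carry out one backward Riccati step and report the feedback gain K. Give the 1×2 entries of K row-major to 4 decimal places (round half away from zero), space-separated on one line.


BᵀP = [6.0000 -4.0000]
S = R + BᵀPB = [2] + [5.0000] = [7.0000]
BᵀPA = [2.0000 -6.0000]
K = S⁻¹·BᵀPA = [0.2857 -0.8571]
A−BK = [0.8571 -0.5714; 1.1429 -0.4286]
AᵀP(A−BK) = [3.4286 -2.2857; -2.2857 2.8571]
P' = Q + AᵀP(A−BK) = [16.4286 0.7143; 0.7143 3.8571]
tr(P') = 20.2857

0.2857 -0.8571


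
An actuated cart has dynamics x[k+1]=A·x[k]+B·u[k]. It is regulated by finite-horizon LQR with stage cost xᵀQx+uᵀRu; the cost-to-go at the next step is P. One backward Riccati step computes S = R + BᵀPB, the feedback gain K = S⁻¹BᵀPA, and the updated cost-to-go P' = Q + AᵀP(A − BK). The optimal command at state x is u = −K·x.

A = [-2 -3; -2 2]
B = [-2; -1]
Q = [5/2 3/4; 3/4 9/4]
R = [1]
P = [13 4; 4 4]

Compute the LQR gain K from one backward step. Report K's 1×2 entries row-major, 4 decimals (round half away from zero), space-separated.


1.1507 0.9041

BᵀP = [-30.0000 -12.0000]
S = R + BᵀPB = [1] + [72.0000] = [73.0000]
BᵀPA = [84.0000 66.0000]
K = S⁻¹·BᵀPA = [1.1507 0.9041]
A−BK = [0.3014 -1.1918; -0.8493 2.9041]
AᵀP(A−BK) = [3.3425 -5.9452; -5.9452 25.3288]
P' = Q + AᵀP(A−BK) = [5.8425 -5.1952; -5.1952 27.5788]
tr(P') = 33.4212


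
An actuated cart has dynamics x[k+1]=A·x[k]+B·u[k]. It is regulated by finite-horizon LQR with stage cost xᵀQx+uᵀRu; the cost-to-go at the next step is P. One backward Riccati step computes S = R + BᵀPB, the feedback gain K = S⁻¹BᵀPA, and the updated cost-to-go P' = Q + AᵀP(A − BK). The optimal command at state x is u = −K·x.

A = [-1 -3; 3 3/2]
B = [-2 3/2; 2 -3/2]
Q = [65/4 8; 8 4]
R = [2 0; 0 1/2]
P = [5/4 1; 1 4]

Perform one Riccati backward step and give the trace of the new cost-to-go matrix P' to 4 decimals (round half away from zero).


29.5155

BᵀP = [-0.5000 6.0000; 0.3750 -4.5000]
S = R + BᵀPB = [2 0; 0 1/2] + [13.0000 -9.7500; -9.7500 7.3125] = [15.0000 -9.7500; -9.7500 7.8125]
BᵀPA = [18.5000 10.5000; -13.8750 -7.8750]
K = S⁻¹·BᵀPA = [0.4181 0.2373; -1.2542 -0.7119]
A−BK = [1.7175 -1.4576; 0.2825 -0.0424]
AᵀP(A−BK) = [6.1130 -3.0169; -3.0169 3.1525]
P' = Q + AᵀP(A−BK) = [22.3630 4.9831; 4.9831 7.1525]
tr(P') = 29.5155


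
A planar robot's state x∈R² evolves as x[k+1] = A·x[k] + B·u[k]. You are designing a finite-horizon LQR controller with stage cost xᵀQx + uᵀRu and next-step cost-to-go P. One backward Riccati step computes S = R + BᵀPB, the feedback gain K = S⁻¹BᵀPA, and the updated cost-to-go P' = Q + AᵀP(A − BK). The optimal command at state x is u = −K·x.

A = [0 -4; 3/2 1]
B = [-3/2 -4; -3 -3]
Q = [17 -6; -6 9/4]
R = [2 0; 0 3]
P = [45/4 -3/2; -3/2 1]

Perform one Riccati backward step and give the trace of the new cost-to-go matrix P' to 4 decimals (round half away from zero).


BᵀP = [-12.3750 -0.7500; -40.5000 3.0000]
S = R + BᵀPB = [2 0; 0 3] + [20.8125 51.7500; 51.7500 153.0000] = [22.8125 51.7500; 51.7500 156.0000]
BᵀPA = [-1.1250 48.7500; 4.5000 165.0000]
K = S⁻¹·BᵀPA = [-0.4637 -1.0603; 0.1827 1.4094]
A−BK = [0.0351 0.0473; 0.6569 2.0475]
AᵀP(A−BK) = [0.9063 2.9649; 2.9649 12.1346]
P' = Q + AᵀP(A−BK) = [17.9063 -3.0351; -3.0351 14.3846]
tr(P') = 32.2909

32.2909


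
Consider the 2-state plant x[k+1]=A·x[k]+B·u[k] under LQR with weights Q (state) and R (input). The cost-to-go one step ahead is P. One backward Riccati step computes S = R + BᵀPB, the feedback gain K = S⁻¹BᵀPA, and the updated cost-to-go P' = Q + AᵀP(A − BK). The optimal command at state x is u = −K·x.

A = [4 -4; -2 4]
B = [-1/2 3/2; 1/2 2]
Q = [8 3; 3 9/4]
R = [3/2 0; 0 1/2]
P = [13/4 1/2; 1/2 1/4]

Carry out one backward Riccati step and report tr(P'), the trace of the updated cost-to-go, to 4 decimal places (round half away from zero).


BᵀP = [-1.3750 -0.1250; 5.8750 1.2500]
S = R + BᵀPB = [3/2 0; 0 1/2] + [0.6250 -2.3125; -2.3125 11.3125] = [2.1250 -2.3125; -2.3125 11.8125]
BᵀPA = [-5.2500 5.0000; 21.0000 -18.5000]
K = S⁻¹·BᵀPA = [-0.6810 0.8242; 1.6445 -1.4048]
A−BK = [1.1928 -1.4807; -4.9484 6.3975]
AᵀP(A−BK) = [6.8910 -8.1724; -8.1724 9.8904]
P' = Q + AᵀP(A−BK) = [14.8910 -5.1724; -5.1724 12.1404]
tr(P') = 27.0315

27.0315


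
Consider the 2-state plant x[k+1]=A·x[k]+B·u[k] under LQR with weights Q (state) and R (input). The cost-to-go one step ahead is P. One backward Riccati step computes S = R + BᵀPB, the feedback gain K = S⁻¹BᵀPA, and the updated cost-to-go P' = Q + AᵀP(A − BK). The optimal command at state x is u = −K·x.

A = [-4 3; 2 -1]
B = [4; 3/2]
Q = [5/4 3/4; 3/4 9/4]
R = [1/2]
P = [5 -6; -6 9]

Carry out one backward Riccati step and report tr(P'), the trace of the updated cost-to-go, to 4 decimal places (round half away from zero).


92.7261

BᵀP = [11.0000 -10.5000]
S = R + BᵀPB = [1/2] + [28.2500] = [28.7500]
BᵀPA = [-65.0000 43.5000]
K = S⁻¹·BᵀPA = [-2.2609 1.5130]
A−BK = [5.0435 -3.0522; 5.3913 -3.2696]
AᵀP(A−BK) = [65.0435 -39.6522; -39.6522 24.1826]
P' = Q + AᵀP(A−BK) = [66.2935 -38.9022; -38.9022 26.4326]
tr(P') = 92.7261


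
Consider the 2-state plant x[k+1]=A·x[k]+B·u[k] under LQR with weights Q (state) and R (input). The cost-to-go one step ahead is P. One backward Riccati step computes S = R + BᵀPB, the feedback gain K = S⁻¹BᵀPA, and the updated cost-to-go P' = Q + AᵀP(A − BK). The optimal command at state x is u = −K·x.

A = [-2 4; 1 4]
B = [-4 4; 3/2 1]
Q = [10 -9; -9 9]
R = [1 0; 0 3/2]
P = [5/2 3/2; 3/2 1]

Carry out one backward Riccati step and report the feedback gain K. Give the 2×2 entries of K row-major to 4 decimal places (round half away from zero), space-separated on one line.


0.2718 -0.3754 -0.1165 1.1133

BᵀP = [-7.7500 -4.5000; 11.5000 7.0000]
S = R + BᵀPB = [1 0; 0 3/2] + [24.2500 -35.5000; -35.5000 53.0000] = [25.2500 -35.5000; -35.5000 54.5000]
BᵀPA = [11.0000 -49.0000; -16.0000 74.0000]
K = S⁻¹·BᵀPA = [0.2718 -0.3754; -0.1165 1.1133]
A−BK = [-0.4466 -1.9547; 0.7087 3.4498]
AᵀP(A−BK) = [0.1456 -0.0583; -0.0583 3.2233]
P' = Q + AᵀP(A−BK) = [10.1456 -9.0583; -9.0583 12.2233]
tr(P') = 22.3689


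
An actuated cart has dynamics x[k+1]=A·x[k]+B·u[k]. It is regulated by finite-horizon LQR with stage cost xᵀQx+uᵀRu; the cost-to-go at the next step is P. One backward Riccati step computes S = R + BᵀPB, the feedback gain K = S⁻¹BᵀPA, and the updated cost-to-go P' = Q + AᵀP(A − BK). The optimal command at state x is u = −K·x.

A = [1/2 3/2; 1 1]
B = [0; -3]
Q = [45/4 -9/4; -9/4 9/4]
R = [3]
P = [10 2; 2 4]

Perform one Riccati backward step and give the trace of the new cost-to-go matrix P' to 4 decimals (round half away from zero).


BᵀP = [-6.0000 -12.0000]
S = R + BᵀPB = [3] + [36.0000] = [39.0000]
BᵀPA = [-15.0000 -21.0000]
K = S⁻¹·BᵀPA = [-0.3846 -0.5385]
A−BK = [0.5000 1.5000; -0.1538 -0.6154]
AᵀP(A−BK) = [2.7308 7.4231; 7.4231 21.1923]
P' = Q + AᵀP(A−BK) = [13.9808 5.1731; 5.1731 23.4423]
tr(P') = 37.4231

37.4231


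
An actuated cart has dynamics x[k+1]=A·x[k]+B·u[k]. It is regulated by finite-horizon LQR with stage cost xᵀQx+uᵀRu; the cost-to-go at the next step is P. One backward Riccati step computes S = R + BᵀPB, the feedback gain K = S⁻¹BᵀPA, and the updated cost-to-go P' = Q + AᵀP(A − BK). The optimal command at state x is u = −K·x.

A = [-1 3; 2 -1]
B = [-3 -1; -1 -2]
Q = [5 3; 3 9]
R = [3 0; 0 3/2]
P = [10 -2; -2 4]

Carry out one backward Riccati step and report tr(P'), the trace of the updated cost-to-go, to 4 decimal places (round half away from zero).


BᵀP = [-28.0000 2.0000; -6.0000 -6.0000]
S = R + BᵀPB = [3 0; 0 3/2] + [82.0000 24.0000; 24.0000 18.0000] = [85.0000 24.0000; 24.0000 19.5000]
BᵀPA = [32.0000 -86.0000; -6.0000 -12.0000]
K = S⁻¹·BᵀPA = [0.7101 -1.2843; -1.1817 0.9653]
A−BK = [-0.0513 0.1123; 0.3467 -0.3537]
AᵀP(A−BK) = [4.1859 -5.1096; -5.1096 7.1318]
P' = Q + AᵀP(A−BK) = [9.1859 -2.1096; -2.1096 16.1318]
tr(P') = 25.3176

25.3176


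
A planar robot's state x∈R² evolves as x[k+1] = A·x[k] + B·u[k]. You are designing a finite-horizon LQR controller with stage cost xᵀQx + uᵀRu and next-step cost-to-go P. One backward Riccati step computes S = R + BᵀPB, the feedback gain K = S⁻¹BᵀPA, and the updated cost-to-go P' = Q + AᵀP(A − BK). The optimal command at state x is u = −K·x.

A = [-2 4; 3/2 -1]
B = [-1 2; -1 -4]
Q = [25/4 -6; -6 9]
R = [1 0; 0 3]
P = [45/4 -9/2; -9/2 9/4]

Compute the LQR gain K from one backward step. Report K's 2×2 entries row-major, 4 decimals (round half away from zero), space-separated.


BᵀP = [-6.7500 2.2500; 40.5000 -18.0000]
S = R + BᵀPB = [1 0; 0 3] + [4.5000 -22.5000; -22.5000 153.0000] = [5.5000 -22.5000; -22.5000 156.0000]
BᵀPA = [16.8750 -29.2500; -108.0000 180.0000]
K = S⁻¹·BᵀPA = [0.5757 -1.4584; -0.6093 0.9435]
A−BK = [-0.2058 0.6546; -0.3614 1.3156]
AᵀP(A−BK) = [1.5460 -2.8665; -2.8665 5.7617]
P' = Q + AᵀP(A−BK) = [7.7960 -8.8665; -8.8665 14.7617]
tr(P') = 22.5577

0.5757 -1.4584 -0.6093 0.9435


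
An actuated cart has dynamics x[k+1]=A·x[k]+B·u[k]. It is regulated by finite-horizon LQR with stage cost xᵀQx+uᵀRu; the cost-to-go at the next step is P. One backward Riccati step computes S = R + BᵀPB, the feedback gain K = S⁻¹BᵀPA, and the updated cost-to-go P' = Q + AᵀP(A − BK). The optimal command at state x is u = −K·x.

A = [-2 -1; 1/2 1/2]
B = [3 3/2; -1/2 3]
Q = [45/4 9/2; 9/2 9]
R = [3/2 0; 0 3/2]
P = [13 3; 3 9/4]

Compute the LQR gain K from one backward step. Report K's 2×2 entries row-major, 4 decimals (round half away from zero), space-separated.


-0.6528 -0.3586 0.0098 0.0740

BᵀP = [37.5000 7.8750; 28.5000 11.2500]
S = R + BᵀPB = [3/2 0; 0 3/2] + [108.5625 79.8750; 79.8750 76.5000] = [110.0625 79.8750; 79.8750 78.0000]
BᵀPA = [-71.0625 -33.5625; -51.3750 -22.8750]
K = S⁻¹·BᵀPA = [-0.6528 -0.3586; 0.0098 0.0740]
A−BK = [-0.0564 -0.0351; 0.1441 0.0987]
AᵀP(A−BK) = [0.6786 0.3781; 0.3781 0.2183]
P' = Q + AᵀP(A−BK) = [11.9286 4.8781; 4.8781 9.2183]
tr(P') = 21.1469


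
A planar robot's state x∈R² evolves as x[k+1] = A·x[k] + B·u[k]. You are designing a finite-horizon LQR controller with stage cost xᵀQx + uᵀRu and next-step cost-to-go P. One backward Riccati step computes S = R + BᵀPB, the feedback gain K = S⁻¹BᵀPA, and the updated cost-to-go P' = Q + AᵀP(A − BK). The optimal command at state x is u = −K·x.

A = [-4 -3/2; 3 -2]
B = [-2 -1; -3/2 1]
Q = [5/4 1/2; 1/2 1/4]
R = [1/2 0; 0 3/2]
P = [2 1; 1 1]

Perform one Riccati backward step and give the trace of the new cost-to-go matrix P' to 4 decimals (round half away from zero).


8.1229

BᵀP = [-5.5000 -3.5000; -1.0000 0.0000]
S = R + BᵀPB = [1/2 0; 0 3/2] + [16.2500 2.0000; 2.0000 1.0000] = [16.7500 2.0000; 2.0000 2.5000]
BᵀPA = [11.5000 15.2500; 4.0000 1.5000]
K = S⁻¹·BᵀPA = [0.5479 0.9274; 1.1617 -0.1419]
A−BK = [-1.7426 0.2129; 2.6601 -0.4670]
AᵀP(A−BK) = [6.0528 -0.5974; -0.5974 0.5701]
P' = Q + AᵀP(A−BK) = [7.3028 -0.0974; -0.0974 0.8201]
tr(P') = 8.1229


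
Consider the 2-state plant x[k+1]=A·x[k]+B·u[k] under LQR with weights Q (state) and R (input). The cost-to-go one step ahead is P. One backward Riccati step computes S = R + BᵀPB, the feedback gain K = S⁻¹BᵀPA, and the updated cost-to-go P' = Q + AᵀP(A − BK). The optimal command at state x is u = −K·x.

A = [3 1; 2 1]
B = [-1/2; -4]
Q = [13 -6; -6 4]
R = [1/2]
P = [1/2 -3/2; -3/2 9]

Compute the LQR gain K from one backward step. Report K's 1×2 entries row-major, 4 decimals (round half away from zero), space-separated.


BᵀP = [5.7500 -35.2500]
S = R + BᵀPB = [1/2] + [138.1250] = [138.6250]
BᵀPA = [-53.2500 -29.5000]
K = S⁻¹·BᵀPA = [-0.3841 -0.2128]
A−BK = [2.8079 0.8936; 0.4635 0.1488]
AᵀP(A−BK) = [2.0451 0.6682; 0.6682 0.2223]
P' = Q + AᵀP(A−BK) = [15.0451 -5.3318; -5.3318 4.2223]
tr(P') = 19.2674

-0.3841 -0.2128


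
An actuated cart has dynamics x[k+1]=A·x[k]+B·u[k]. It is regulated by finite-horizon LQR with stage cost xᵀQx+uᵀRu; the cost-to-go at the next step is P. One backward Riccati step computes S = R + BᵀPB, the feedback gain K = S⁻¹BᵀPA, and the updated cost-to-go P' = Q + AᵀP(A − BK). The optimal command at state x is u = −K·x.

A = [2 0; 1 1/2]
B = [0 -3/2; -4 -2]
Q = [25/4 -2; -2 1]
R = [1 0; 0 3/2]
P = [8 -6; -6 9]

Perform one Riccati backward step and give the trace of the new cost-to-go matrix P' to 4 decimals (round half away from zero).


9.6856

BᵀP = [24.0000 -36.0000; 0.0000 -9.0000]
S = R + BᵀPB = [1 0; 0 3/2] + [144.0000 36.0000; 36.0000 18.0000] = [145.0000 36.0000; 36.0000 19.5000]
BᵀPA = [12.0000 -18.0000; -9.0000 -4.5000]
K = S⁻¹·BᵀPA = [0.3643 -0.1234; -1.1342 -0.0029]
A−BK = [0.2987 -0.0044; 0.1890 0.0005]
AᵀP(A−BK) = [2.4202 -0.0455; -0.0455 0.0154]
P' = Q + AᵀP(A−BK) = [8.6702 -2.0455; -2.0455 1.0154]
tr(P') = 9.6856


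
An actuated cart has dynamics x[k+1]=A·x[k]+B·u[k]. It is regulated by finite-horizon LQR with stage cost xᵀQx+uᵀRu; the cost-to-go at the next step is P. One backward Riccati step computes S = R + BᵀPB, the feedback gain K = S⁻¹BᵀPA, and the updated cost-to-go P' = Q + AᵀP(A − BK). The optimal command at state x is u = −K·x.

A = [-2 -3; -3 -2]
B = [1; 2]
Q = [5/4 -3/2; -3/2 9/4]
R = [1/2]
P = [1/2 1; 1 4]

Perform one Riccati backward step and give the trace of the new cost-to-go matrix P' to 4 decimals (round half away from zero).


BᵀP = [2.5000 9.0000]
S = R + BᵀPB = [1/2] + [20.5000] = [21.0000]
BᵀPA = [-32.0000 -25.5000]
K = S⁻¹·BᵀPA = [-1.5238 -1.2143]
A−BK = [-0.4762 -1.7857; 0.0476 0.4286]
AᵀP(A−BK) = [1.2381 1.1429; 1.1429 1.5357]
P' = Q + AᵀP(A−BK) = [2.4881 -0.3571; -0.3571 3.7857]
tr(P') = 6.2738

6.2738


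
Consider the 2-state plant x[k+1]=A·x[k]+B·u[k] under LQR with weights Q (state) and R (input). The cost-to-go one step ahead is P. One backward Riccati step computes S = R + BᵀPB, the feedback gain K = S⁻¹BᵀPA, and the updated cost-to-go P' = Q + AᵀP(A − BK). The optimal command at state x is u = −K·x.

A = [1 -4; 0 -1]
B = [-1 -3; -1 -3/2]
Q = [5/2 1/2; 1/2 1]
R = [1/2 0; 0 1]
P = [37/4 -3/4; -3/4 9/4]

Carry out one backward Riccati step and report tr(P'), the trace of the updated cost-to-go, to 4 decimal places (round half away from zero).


BᵀP = [-8.5000 -1.5000; -26.6250 -1.1250]
S = R + BᵀPB = [1/2 0; 0 1] + [10.0000 27.7500; 27.7500 81.5625] = [10.5000 27.7500; 27.7500 82.5625]
BᵀPA = [-8.5000 35.5000; -26.6250 107.6250]
K = S⁻¹·BᵀPA = [0.3827 -0.5744; -0.4511 1.4966]
A−BK = [0.0294 -0.0845; -0.2940 0.6705]
AᵀP(A−BK) = [0.4921 -1.2849; -1.2849 3.5676]
P' = Q + AᵀP(A−BK) = [2.9921 -0.7849; -0.7849 4.5676]
tr(P') = 7.5597

7.5597


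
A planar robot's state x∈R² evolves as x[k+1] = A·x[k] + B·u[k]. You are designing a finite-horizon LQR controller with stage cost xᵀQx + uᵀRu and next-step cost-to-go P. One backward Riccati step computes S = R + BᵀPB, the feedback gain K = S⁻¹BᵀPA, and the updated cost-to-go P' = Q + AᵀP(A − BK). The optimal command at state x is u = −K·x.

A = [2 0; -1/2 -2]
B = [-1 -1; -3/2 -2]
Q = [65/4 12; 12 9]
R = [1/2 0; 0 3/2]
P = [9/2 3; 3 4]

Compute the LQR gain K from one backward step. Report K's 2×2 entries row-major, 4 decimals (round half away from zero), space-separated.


BᵀP = [-9.0000 -9.0000; -10.5000 -11.0000]
S = R + BᵀPB = [1/2 0; 0 3/2] + [22.5000 27.0000; 27.0000 32.5000] = [23.0000 27.0000; 27.0000 34.0000]
BᵀPA = [-13.5000 18.0000; -15.5000 22.0000]
K = S⁻¹·BᵀPA = [-0.7642 0.3396; 0.1509 0.3774]
A−BK = [1.3868 0.7170; -1.3443 -0.7358]
AᵀP(A−BK) = [5.0236 2.4340; 2.4340 1.5849]
P' = Q + AᵀP(A−BK) = [21.2736 14.4340; 14.4340 10.5849]
tr(P') = 31.8585

-0.7642 0.3396 0.1509 0.3774


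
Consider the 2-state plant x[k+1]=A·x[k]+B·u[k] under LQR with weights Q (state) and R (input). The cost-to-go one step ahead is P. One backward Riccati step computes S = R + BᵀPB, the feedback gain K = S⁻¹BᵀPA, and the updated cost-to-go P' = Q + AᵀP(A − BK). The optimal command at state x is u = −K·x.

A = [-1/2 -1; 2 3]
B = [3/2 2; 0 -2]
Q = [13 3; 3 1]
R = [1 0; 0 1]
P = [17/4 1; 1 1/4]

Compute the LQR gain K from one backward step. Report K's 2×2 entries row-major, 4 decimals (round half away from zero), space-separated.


BᵀP = [6.3750 1.5000; 6.5000 1.5000]
S = R + BᵀPB = [1 0; 0 1] + [9.5625 9.7500; 9.7500 10.0000] = [10.5625 9.7500; 9.7500 11.0000]
BᵀPA = [-0.1875 -1.8750; -0.2500 -2.0000]
K = S⁻¹·BᵀPA = [0.0178 -0.0533; -0.0385 -0.1346]
A−BK = [-0.4497 -0.6509; 1.9231 2.7308]
AᵀP(A−BK) = [0.0562 0.0814; 0.0814 0.1309]
P' = Q + AᵀP(A−BK) = [13.0562 3.0814; 3.0814 1.1309]
tr(P') = 14.1871

0.0178 -0.0533 -0.0385 -0.1346


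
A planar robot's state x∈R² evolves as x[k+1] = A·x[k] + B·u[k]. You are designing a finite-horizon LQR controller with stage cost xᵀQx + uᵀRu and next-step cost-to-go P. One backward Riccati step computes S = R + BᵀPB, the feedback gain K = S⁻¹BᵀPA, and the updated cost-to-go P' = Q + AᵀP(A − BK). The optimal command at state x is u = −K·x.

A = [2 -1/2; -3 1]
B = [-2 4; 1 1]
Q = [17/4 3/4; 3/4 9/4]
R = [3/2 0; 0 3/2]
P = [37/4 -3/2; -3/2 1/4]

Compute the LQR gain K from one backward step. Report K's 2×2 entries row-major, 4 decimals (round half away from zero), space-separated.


BᵀP = [-20.0000 3.2500; 35.5000 -5.7500]
S = R + BᵀPB = [3/2 0; 0 3/2] + [43.2500 -76.7500; -76.7500 136.2500] = [44.7500 -76.7500; -76.7500 137.7500]
BᵀPA = [-49.7500 13.2500; 88.2500 -23.5000]
K = S⁻¹·BᵀPA = [-0.2918 0.0788; 0.4781 -0.1267]
A−BK = [-0.4959 0.1644; -3.1863 1.0479]
AᵀP(A−BK) = [0.5432 -0.1490; -0.1490 0.0411]
P' = Q + AᵀP(A−BK) = [4.7932 0.6010; 0.6010 2.2911]
tr(P') = 7.0842

-0.2918 0.0788 0.4781 -0.1267


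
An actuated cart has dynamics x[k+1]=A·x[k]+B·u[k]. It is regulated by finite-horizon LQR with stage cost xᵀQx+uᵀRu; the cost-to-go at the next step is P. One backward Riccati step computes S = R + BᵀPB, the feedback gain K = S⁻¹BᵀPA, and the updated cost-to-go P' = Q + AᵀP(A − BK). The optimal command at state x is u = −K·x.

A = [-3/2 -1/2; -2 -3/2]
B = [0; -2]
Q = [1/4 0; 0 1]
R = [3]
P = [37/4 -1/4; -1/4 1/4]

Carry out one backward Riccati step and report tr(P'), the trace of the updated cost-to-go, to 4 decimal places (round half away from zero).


BᵀP = [0.5000 -0.5000]
S = R + BᵀPB = [3] + [1.0000] = [4.0000]
BᵀPA = [0.2500 0.5000]
K = S⁻¹·BᵀPA = [0.0625 0.1250]
A−BK = [-1.5000 -0.5000; -1.8750 -1.2500]
AᵀP(A−BK) = [20.2969 6.8438; 6.8438 2.4375]
P' = Q + AᵀP(A−BK) = [20.5469 6.8438; 6.8438 3.4375]
tr(P') = 23.9844

23.9844


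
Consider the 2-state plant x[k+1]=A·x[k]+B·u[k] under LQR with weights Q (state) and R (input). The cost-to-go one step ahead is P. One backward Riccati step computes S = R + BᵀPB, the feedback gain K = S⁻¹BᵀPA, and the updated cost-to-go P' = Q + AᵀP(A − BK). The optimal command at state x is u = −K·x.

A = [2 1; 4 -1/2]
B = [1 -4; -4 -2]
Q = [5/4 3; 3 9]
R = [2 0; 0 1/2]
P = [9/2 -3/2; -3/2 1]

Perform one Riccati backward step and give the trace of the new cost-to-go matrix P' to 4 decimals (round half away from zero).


11.3227

BᵀP = [10.5000 -5.5000; -15.0000 4.0000]
S = R + BᵀPB = [2 0; 0 1/2] + [32.5000 -31.0000; -31.0000 52.0000] = [34.5000 -31.0000; -31.0000 52.5000]
BᵀPA = [-1.0000 13.2500; -14.0000 -17.0000]
K = S⁻¹·BᵀPA = [-0.5722 0.1983; -0.6045 -0.2067]
A−BK = [0.1541 -0.0251; 0.5022 -0.1201]
AᵀP(A−BK) = [0.9644 -0.1955; -0.1955 0.1082]
P' = Q + AᵀP(A−BK) = [2.2144 2.8045; 2.8045 9.1082]
tr(P') = 11.3227


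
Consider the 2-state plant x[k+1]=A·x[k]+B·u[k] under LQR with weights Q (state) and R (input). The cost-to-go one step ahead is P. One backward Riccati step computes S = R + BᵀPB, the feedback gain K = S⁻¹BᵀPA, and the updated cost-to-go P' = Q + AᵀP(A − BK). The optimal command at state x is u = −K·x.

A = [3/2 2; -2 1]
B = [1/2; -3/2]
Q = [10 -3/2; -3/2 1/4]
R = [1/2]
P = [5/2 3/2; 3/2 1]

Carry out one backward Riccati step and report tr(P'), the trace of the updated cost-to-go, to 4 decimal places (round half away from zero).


BᵀP = [-1.0000 -0.7500]
S = R + BᵀPB = [1/2] + [0.6250] = [1.1250]
BᵀPA = [0.0000 -2.7500]
K = S⁻¹·BᵀPA = [0.0000 -2.4444]
A−BK = [1.5000 3.2222; -2.0000 -2.6667]
AᵀP(A−BK) = [0.6250 1.7500; 1.7500 10.2778]
P' = Q + AᵀP(A−BK) = [10.6250 0.2500; 0.2500 10.5278]
tr(P') = 21.1528

21.1528


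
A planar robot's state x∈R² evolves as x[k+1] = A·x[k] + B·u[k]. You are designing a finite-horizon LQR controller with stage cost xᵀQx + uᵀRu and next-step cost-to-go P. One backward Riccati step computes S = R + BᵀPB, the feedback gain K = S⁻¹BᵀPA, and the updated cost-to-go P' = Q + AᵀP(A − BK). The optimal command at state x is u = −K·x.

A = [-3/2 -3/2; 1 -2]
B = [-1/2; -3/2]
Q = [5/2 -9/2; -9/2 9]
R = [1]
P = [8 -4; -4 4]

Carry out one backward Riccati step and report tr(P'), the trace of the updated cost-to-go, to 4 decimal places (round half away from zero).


43.1667

BᵀP = [2.0000 -4.0000]
S = R + BᵀPB = [1] + [5.0000] = [6.0000]
BᵀPA = [-7.0000 5.0000]
K = S⁻¹·BᵀPA = [-1.1667 0.8333]
A−BK = [-2.0833 -1.0833; -0.7500 -0.7500]
AᵀP(A−BK) = [25.8333 9.8333; 9.8333 5.8333]
P' = Q + AᵀP(A−BK) = [28.3333 5.3333; 5.3333 14.8333]
tr(P') = 43.1667
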